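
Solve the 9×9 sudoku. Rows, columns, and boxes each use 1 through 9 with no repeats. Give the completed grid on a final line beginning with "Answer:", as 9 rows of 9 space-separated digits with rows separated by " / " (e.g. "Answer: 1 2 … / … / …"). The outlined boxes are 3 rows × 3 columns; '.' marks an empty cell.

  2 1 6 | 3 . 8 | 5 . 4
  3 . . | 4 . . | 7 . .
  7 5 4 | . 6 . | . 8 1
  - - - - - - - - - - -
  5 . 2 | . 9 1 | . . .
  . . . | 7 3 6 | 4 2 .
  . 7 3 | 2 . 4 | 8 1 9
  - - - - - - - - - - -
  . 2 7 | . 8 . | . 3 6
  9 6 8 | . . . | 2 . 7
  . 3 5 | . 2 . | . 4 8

Step 1. [r3c4∈{9}] r3c4 has the single candidate 9 ⇒ r3c4=9.
Step 2. [r9c1∈{1}] nothing but 1 survives at r9c1, so r9c1=1.
Step 3. [r2c2∈{8,9}] across row 2, 8 lands solely at r2c2, so r2c2=8.
Step 4. [r8c8∈{5}] nothing but 5 survives at r8c8. So r8c8=5.
Step 5. [r7c4∈{1,5}] across col 4, 5 lands solely at r7c4 ⇒ r7c4=5.
Step 6. [r7c6∈{9}] r7c6's peers cover all but 9, so r7c6=9.
Step 7. [r4c7∈{3,6}] in col 7, 6 fits only at r4c7 ⇒ r4c7=6.
Step 8. [r2c6∈{2,5}] in col 6, 5 fits only at r2c6, so r2c6=5.
Step 9. [r2c3∈{9}] r2c3 has the single candidate 9 ⇒ r2c3=9.
Step 10. [r2c5∈{1}] nothing but 1 survives at r2c5 ⇒ r2c5=1.
Step 11. [r6c5∈{5}] only 5 remains possible at r6c5 ⇒ r6c5=5.
Step 12. [r9c7∈{9}] r9c7 has the single candidate 9, so r9c7=9.
Step 13. [r1c5∈{7}] r1c5 is down to just 7, so r1c5=7.
Step 14. [r4c2∈{4}] r4c2 is down to just 4, so r4c2=4.
Step 15. [r5c3∈{1}] r5c3's peers cover all but 1 ⇒ r5c3=1.
Step 16. [r8c4∈{1}] r8c4 has the single candidate 1, so r8c4=1.
Step 17. [r9c6∈{7}] r9c6's peers cover all but 7, so r9c6=7.
Step 18. [r3c7∈{3}] nothing but 3 survives at r3c7. So r3c7=3.
Step 19. [r6c1∈{6}] nothing but 6 survives at r6c1, so r6c1=6.
Step 20. [r5c2∈{9}] r5c2 has the single candidate 9 ⇒ r5c2=9.
Step 21. [r4c8∈{7}] r4c8 is down to just 7, so r4c8=7.
Step 22. [r1c8∈{9}] r1c8 has the single candidate 9. So r1c8=9.
Step 23. [r8c5∈{4}] r8c5 has the single candidate 4. So r8c5=4.
Step 24. [r8c6∈{3}] r8c6 has the single candidate 3. So r8c6=3.
Step 25. [r7c1∈{4}] r7c1's peers cover all but 4. So r7c1=4.
Step 26. [r4c4∈{8}] r4c4 is down to just 8 ⇒ r4c4=8.
Step 27. [r2c9∈{2}] r2c9's peers cover all but 2, so r2c9=2.
Step 28. [r3c6∈{2}] r3c6 has the single candidate 2. So r3c6=2.
Step 29. [r7c7∈{1}] r7c7's peers cover all but 1 ⇒ r7c7=1.
Step 30. [r5c9∈{5}] r5c9's peers cover all but 5, so r5c9=5.
Step 31. [r5c1∈{8}] only 8 remains possible at r5c1. So r5c1=8.
Step 32. [r4c9∈{3}] only 3 remains possible at r4c9 ⇒ r4c9=3.
Step 33. [r2c8∈{6}] r2c8 has the single candidate 6. So r2c8=6.
Step 34. [r9c4∈{6}] r9c4 has the single candidate 6 ⇒ r9c4=6.

Answer: 2 1 6 3 7 8 5 9 4 / 3 8 9 4 1 5 7 6 2 / 7 5 4 9 6 2 3 8 1 / 5 4 2 8 9 1 6 7 3 / 8 9 1 7 3 6 4 2 5 / 6 7 3 2 5 4 8 1 9 / 4 2 7 5 8 9 1 3 6 / 9 6 8 1 4 3 2 5 7 / 1 3 5 6 2 7 9 4 8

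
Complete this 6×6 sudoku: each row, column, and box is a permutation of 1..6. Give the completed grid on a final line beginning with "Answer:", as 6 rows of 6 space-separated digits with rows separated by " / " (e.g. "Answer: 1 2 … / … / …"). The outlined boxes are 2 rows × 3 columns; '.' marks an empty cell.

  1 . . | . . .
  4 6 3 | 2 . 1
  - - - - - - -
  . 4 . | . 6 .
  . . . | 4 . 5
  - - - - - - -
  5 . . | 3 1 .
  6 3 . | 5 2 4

Step 1. [r4c5∈{3}] r4c5 is down to just 3, so r4c5=3.
Step 2. [r4c1∈{2}] only 2 remains possible at r4c1 ⇒ r4c1=2.
Step 3. [r1c2∈{2,5}] col 2 places 5 nowhere but r1c2. So r1c2=5.
Step 4. [r4c2∈{1}] only 1 remains possible at r4c2. So r4c2=1.
Step 5. [r1c6∈{3,6}] 3 has one home in row 1: r1c6, so r1c6=3.
Step 6. [r5c3∈{2,4}] in row 5, 4 fits only at r5c3. So r5c3=4.
Step 7. [r3c1∈{3}] r3c1 has the single candidate 3 ⇒ r3c1=3.
Step 8. [r3c6∈{2}] only 2 remains possible at r3c6, so r3c6=2.
Step 9. [r5c6∈{6}] r5c6 has the single candidate 6 ⇒ r5c6=6.
Step 10. [r1c3∈{2}] r1c3's peers cover all but 2, so r1c3=2.
Step 11. [r6c3∈{1}] r6c3 is down to just 1. So r6c3=1.
Step 12. [r5c2∈{2}] r5c2 has the single candidate 2. So r5c2=2.
Step 13. [r4c3∈{6}] nothing but 6 survives at r4c3. So r4c3=6.
Step 14. [r3c4∈{1}] nothing but 1 survives at r3c4, so r3c4=1.
Step 15. [r3c3∈{5}] nothing but 5 survives at r3c3 ⇒ r3c3=5.
Step 16. [r1c5∈{4}] r1c5's peers cover all but 4, so r1c5=4.
Step 17. [r1c4∈{6}] r1c4's peers cover all but 6 ⇒ r1c4=6.
Step 18. [r2c5∈{5}] r2c5 is down to just 5, so r2c5=5.

Answer: 1 5 2 6 4 3 / 4 6 3 2 5 1 / 3 4 5 1 6 2 / 2 1 6 4 3 5 / 5 2 4 3 1 6 / 6 3 1 5 2 4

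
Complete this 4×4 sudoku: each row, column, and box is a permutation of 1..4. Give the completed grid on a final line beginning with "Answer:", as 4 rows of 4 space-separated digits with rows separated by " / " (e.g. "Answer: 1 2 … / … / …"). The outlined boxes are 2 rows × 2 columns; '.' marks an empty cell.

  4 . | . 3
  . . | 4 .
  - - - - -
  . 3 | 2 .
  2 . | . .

Step 1. [r3c1∈{1}] r3c1 has the single candidate 1, so r3c1=1.
Step 2. [r1c3∈{1}] only 1 remains possible at r1c3, so r1c3=1.
Step 3. [r2c4∈{2}] r2c4 has the single candidate 2, so r2c4=2.
Step 4. [r4c4∈{1,4}] 1 has one home in row 4: r4c4, so r4c4=1.
Step 5. [r2c2∈{1}] nothing but 1 survives at r2c2, so r2c2=1.
Step 6. [r4c3∈{3}] r4c3 has the single candidate 3 ⇒ r4c3=3.
Step 7. [r2c1∈{3}] nothing but 3 survives at r2c1, so r2c1=3.
Step 8. [r1c2∈{2}] r1c2 is down to just 2. So r1c2=2.
Step 9. [r3c4∈{4}] r3c4 is down to just 4 ⇒ r3c4=4.
Step 10. [r4c2∈{4}] nothing but 4 survives at r4c2, so r4c2=4.

Answer: 4 2 1 3 / 3 1 4 2 / 1 3 2 4 / 2 4 3 1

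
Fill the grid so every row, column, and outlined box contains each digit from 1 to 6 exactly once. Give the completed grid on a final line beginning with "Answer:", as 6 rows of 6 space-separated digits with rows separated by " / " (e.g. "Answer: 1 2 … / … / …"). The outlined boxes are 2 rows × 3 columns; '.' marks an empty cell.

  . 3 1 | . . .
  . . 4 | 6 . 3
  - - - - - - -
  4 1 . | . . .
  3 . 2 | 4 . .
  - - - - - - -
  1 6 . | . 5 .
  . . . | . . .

Step 1. [r6c2∈{2,4,5}] col 2 places 4 nowhere but r6c2 ⇒ r6c2=4.
Step 2. [r6c1∈{2,5}] in box 5, 2 fits only at r6c1, so r6c1=2.
Step 3. [r3c3∈{5,6}] across col 3, 6 lands solely at r3c3, so r3c3=6.
Step 4. [r6c4∈{1,3}] col 4 places 1 nowhere but r6c4 ⇒ r6c4=1.
Step 5. [r4c6∈{1,5,6}] col 6 places 1 nowhere but r4c6, so r4c6=1.
Step 6. [r2c2∈{2,5}] in col 2, 2 fits only at r2c2. So r2c2=2.
Step 7. [r5c3∈{3}] r5c3 has the single candidate 3 ⇒ r5c3=3.
Step 8. [r3c4∈{2,3,5}] across col 4, 3 lands solely at r3c4 ⇒ r3c4=3.
Step 9. [r1c4∈{2,5}] col 4 places 5 nowhere but r1c4 ⇒ r1c4=5.
Step 10. [r1c5∈{2,4}] r1c5 is the only open cell in col 5 admitting 4, so r1c5=4.
Step 11. [r1c6∈{2}] nothing but 2 survives at r1c6 ⇒ r1c6=2.
Step 12. [r6c6∈{6}] only 6 remains possible at r6c6 ⇒ r6c6=6.
Step 13. [r3c6∈{5}] r3c6 is down to just 5, so r3c6=5.
Step 14. [r1c1∈{6}] only 6 remains possible at r1c1, so r1c1=6.
Step 15. [r4c2∈{5}] only 5 remains possible at r4c2 ⇒ r4c2=5.
Step 16. [r6c3∈{5}] r6c3's peers cover all but 5, so r6c3=5.
Step 17. [r5c6∈{4}] r5c6 has the single candidate 4, so r5c6=4.
Step 18. [r2c1∈{5}] r2c1 has the single candidate 5 ⇒ r2c1=5.
Step 19. [r3c5∈{2}] r3c5 has the single candidate 2. So r3c5=2.
Step 20. [r6c5∈{3}] r6c5 has the single candidate 3. So r6c5=3.
Step 21. [r5c4∈{2}] r5c4 has the single candidate 2, so r5c4=2.
Step 22. [r2c5∈{1}] nothing but 1 survives at r2c5. So r2c5=1.
Step 23. [r4c5∈{6}] nothing but 6 survives at r4c5. So r4c5=6.

Answer: 6 3 1 5 4 2 / 5 2 4 6 1 3 / 4 1 6 3 2 5 / 3 5 2 4 6 1 / 1 6 3 2 5 4 / 2 4 5 1 3 6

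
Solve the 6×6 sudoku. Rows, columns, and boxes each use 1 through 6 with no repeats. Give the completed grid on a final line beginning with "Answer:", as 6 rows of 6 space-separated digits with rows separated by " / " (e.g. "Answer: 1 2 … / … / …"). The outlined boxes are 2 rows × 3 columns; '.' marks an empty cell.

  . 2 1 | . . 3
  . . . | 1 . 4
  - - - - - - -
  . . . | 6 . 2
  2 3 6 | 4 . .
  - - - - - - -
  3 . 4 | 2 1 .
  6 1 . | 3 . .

Step 1. [r2c1∈{5}] r2c1's peers cover all but 5, so r2c1=5.
Step 2. [r6c6∈{5}] nothing but 5 survives at r6c6 ⇒ r6c6=5.
Step 3. [r1c5∈{5,6}] across row 1, 6 lands solely at r1c5 ⇒ r1c5=6.
Step 4. [r3c3∈{5}] r3c3 is down to just 5. So r3c3=5.
Step 5. [r3c2∈{4}] r3c2's peers cover all but 4. So r3c2=4.
Step 6. [r5c6∈{6}] r5c6's peers cover all but 6, so r5c6=6.
Step 7. [r4c5∈{5}] r4c5 is down to just 5 ⇒ r4c5=5.
Step 8. [r6c3∈{2}] r6c3 has the single candidate 2, so r6c3=2.
Step 9. [r1c4∈{5}] r1c4's peers cover all but 5. So r1c4=5.
Step 10. [r3c5∈{3}] r3c5's peers cover all but 3, so r3c5=3.
Step 11. [r3c1∈{1}] nothing but 1 survives at r3c1 ⇒ r3c1=1.
Step 12. [r6c5∈{4}] only 4 remains possible at r6c5. So r6c5=4.
Step 13. [r2c3∈{3}] nothing but 3 survives at r2c3 ⇒ r2c3=3.
Step 14. [r5c2∈{5}] r5c2 has the single candidate 5 ⇒ r5c2=5.
Step 15. [r2c5∈{2}] only 2 remains possible at r2c5, so r2c5=2.
Step 16. [r1c1∈{4}] nothing but 4 survives at r1c1 ⇒ r1c1=4.
Step 17. [r2c2∈{6}] only 6 remains possible at r2c2 ⇒ r2c2=6.
Step 18. [r4c6∈{1}] only 1 remains possible at r4c6, so r4c6=1.

Answer: 4 2 1 5 6 3 / 5 6 3 1 2 4 / 1 4 5 6 3 2 / 2 3 6 4 5 1 / 3 5 4 2 1 6 / 6 1 2 3 4 5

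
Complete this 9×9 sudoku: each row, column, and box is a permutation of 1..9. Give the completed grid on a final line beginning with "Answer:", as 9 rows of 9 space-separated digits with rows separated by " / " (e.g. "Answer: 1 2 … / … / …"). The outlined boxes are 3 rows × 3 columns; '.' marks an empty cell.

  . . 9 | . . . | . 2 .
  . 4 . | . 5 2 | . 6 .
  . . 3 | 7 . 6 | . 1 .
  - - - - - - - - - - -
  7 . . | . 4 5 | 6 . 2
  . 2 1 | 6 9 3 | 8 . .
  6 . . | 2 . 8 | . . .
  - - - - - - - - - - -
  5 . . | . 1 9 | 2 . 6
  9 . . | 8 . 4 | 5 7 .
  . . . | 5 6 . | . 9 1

Step 1. [r8c9∈{3}] only 3 remains possible at r8c9, so r8c9=3.
Step 2. [r5c9∈{4,5,7}] across row 5, 7 lands solely at r5c9 ⇒ r5c9=7.
Step 3. [r9c7∈{4}] r9c7's peers cover all but 4. So r9c7=4.
Step 4. [r3c9∈{4,5,8,9}] row 3 places 4 nowhere but r3c9 ⇒ r3c9=4.
Step 5. [r1c2∈{1,5,6,7,8}] r1c2 is the only open cell in row 1 admitting 6 ⇒ r1c2=6.
Step 6. [r9c1∈{2,3,8}] r9c1 is the only open cell in col 1 admitting 3. So r9c1=3.
Step 7. [r2c3∈{7,8}] 7 has one home in box 1: r2c3. So r2c3=7.
Step 8. [r1c5∈{3,8}] 3 has one home in col 5: r1c5, so r1c5=3.
Step 9. [r6c3∈{4,5}] across col 3, 5 lands solely at r6c3 ⇒ r6c3=5.
Step 10. [r3c7∈{9}] nothing but 9 survives at r3c7 ⇒ r3c7=9.
Step 11. [r1c6∈{1}] r1c6's peers cover all but 1. So r1c6=1.
Step 12. [r1c1∈{8}] r1c1's peers cover all but 8. So r1c1=8.
Step 13. [r4c8∈{3}] r4c8 is down to just 3 ⇒ r4c8=3.
Step 14. [r4c3∈{8}] r4c3 is down to just 8 ⇒ r4c3=8.
Step 15. [r7c2∈{7,8}] r7c2 is the only open cell in row 7 admitting 7 ⇒ r7c2=7.
Step 16. [r8c3∈{2,6}] row 8 places 6 nowhere but r8c3. So r8c3=6.
Step 17. [r6c9∈{9}] only 9 remains possible at r6c9. So r6c9=9.
Step 18. [r5c8∈{4,5}] row 5 places 5 nowhere but r5c8, so r5c8=5.
Step 19. [r9c3∈{2}] nothing but 2 survives at r9c3, so r9c3=2.
Step 20. [r8c2∈{1}] only 1 remains possible at r8c2 ⇒ r8c2=1.
Step 21. [r1c4∈{4}] only 4 remains possible at r1c4 ⇒ r1c4=4.
Step 22. [r9c2∈{8}] r9c2's peers cover all but 8 ⇒ r9c2=8.
Step 23. [r1c7∈{7}] only 7 remains possible at r1c7, so r1c7=7.
Step 24. [r7c8∈{8}] nothing but 8 survives at r7c8, so r7c8=8.
Step 25. [r7c3∈{4}] only 4 remains possible at r7c3, so r7c3=4.
Step 26. [r4c4∈{1}] nothing but 1 survives at r4c4, so r4c4=1.
Step 27. [r2c4∈{9}] nothing but 9 survives at r2c4. So r2c4=9.
Step 28. [r4c2∈{9}] only 9 remains possible at r4c2 ⇒ r4c2=9.
Step 29. [r6c8∈{4}] r6c8 is down to just 4. So r6c8=4.
Step 30. [r9c6∈{7}] r9c6 is down to just 7, so r9c6=7.
Step 31. [r5c1∈{4}] r5c1 is down to just 4. So r5c1=4.
Step 32. [r1c9∈{5}] only 5 remains possible at r1c9. So r1c9=5.
Step 33. [r2c9∈{8}] r2c9's peers cover all but 8 ⇒ r2c9=8.
Step 34. [r6c7∈{1}] only 1 remains possible at r6c7. So r6c7=1.
Step 35. [r2c7∈{3}] r2c7 is down to just 3. So r2c7=3.
Step 36. [r3c2∈{5}] r3c2 has the single candidate 5. So r3c2=5.
Step 37. [r3c1∈{2}] r3c1 is down to just 2. So r3c1=2.
Step 38. [r6c2∈{3}] nothing but 3 survives at r6c2, so r6c2=3.
Step 39. [r6c5∈{7}] nothing but 7 survives at r6c5. So r6c5=7.
Step 40. [r2c1∈{1}] only 1 remains possible at r2c1 ⇒ r2c1=1.
Step 41. [r8c5∈{2}] only 2 remains possible at r8c5, so r8c5=2.
Step 42. [r7c4∈{3}] r7c4 has the single candidate 3 ⇒ r7c4=3.
Step 43. [r3c5∈{8}] only 8 remains possible at r3c5. So r3c5=8.

Answer: 8 6 9 4 3 1 7 2 5 / 1 4 7 9 5 2 3 6 8 / 2 5 3 7 8 6 9 1 4 / 7 9 8 1 4 5 6 3 2 / 4 2 1 6 9 3 8 5 7 / 6 3 5 2 7 8 1 4 9 / 5 7 4 3 1 9 2 8 6 / 9 1 6 8 2 4 5 7 3 / 3 8 2 5 6 7 4 9 1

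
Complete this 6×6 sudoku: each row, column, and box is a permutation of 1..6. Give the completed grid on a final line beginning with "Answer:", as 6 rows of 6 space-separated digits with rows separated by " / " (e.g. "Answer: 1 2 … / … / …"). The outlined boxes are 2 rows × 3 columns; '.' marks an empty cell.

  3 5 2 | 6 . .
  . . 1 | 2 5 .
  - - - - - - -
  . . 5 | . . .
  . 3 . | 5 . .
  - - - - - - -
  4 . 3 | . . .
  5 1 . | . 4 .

Step 1. [r6c6∈{2,3,6}] in row 6, 2 fits only at r6c6. So r6c6=2.
Step 2. [r3c4∈{1,3,4}] 4 has one home in col 4: r3c4, so r3c4=4.
Step 3. [r3c5∈{1,2,3,6}] across col 5, 3 lands solely at r3c5 ⇒ r3c5=3.
Step 4. [r2c1∈{6}] r2c1 has the single candidate 6. So r2c1=6.
Step 5. [r1c5∈{1}] r1c5's peers cover all but 1. So r1c5=1.
Step 6. [r5c5∈{6}] r5c5's peers cover all but 6. So r5c5=6.
Step 7. [r3c2∈{2,6}] col 2 places 6 nowhere but r3c2, so r3c2=6.
Step 8. [r3c6∈{1}] nothing but 1 survives at r3c6, so r3c6=1.
Step 9. [r3c1∈{2}] r3c1's peers cover all but 2, so r3c1=2.
Step 10. [r2c2∈{4}] only 4 remains possible at r2c2 ⇒ r2c2=4.
Step 11. [r4c1∈{1}] r4c1 has the single candidate 1. So r4c1=1.
Step 12. [r4c6∈{6}] r4c6 is down to just 6, so r4c6=6.
Step 13. [r5c6∈{5}] r5c6's peers cover all but 5, so r5c6=5.
Step 14. [r5c4∈{1}] r5c4's peers cover all but 1, so r5c4=1.
Step 15. [r6c3∈{6}] r6c3 is down to just 6 ⇒ r6c3=6.
Step 16. [r1c6∈{4}] r1c6 has the single candidate 4. So r1c6=4.
Step 17. [r6c4∈{3}] nothing but 3 survives at r6c4 ⇒ r6c4=3.
Step 18. [r5c2∈{2}] r5c2 has the single candidate 2. So r5c2=2.
Step 19. [r4c3∈{4}] r4c3 is down to just 4 ⇒ r4c3=4.
Step 20. [r4c5∈{2}] r4c5 is down to just 2 ⇒ r4c5=2.
Step 21. [r2c6∈{3}] nothing but 3 survives at r2c6. So r2c6=3.

Answer: 3 5 2 6 1 4 / 6 4 1 2 5 3 / 2 6 5 4 3 1 / 1 3 4 5 2 6 / 4 2 3 1 6 5 / 5 1 6 3 4 2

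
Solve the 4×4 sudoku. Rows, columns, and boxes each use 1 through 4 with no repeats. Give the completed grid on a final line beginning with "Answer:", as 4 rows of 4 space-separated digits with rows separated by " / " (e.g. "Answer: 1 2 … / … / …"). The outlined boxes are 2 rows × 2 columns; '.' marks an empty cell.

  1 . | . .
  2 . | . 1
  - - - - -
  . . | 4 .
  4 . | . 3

Step 1. [r3c2∈{1,2,3}] across row 3, 1 lands solely at r3c2. So r3c2=1.
Step 2. [r2c3∈{3}] r2c3 has the single candidate 3, so r2c3=3.
Step 3. [r3c4∈{2}] r3c4's peers cover all but 2. So r3c4=2.
Step 4. [r1c4∈{4}] only 4 remains possible at r1c4 ⇒ r1c4=4.
Step 5. [r4c2∈{2}] r4c2 has the single candidate 2 ⇒ r4c2=2.
Step 6. [r4c3∈{1}] r4c3 is down to just 1, so r4c3=1.
Step 7. [r3c1∈{3}] r3c1 is down to just 3, so r3c1=3.
Step 8. [r1c3∈{2}] only 2 remains possible at r1c3, so r1c3=2.
Step 9. [r1c2∈{3}] r1c2's peers cover all but 3 ⇒ r1c2=3.
Step 10. [r2c2∈{4}] r2c2's peers cover all but 4. So r2c2=4.

Answer: 1 3 2 4 / 2 4 3 1 / 3 1 4 2 / 4 2 1 3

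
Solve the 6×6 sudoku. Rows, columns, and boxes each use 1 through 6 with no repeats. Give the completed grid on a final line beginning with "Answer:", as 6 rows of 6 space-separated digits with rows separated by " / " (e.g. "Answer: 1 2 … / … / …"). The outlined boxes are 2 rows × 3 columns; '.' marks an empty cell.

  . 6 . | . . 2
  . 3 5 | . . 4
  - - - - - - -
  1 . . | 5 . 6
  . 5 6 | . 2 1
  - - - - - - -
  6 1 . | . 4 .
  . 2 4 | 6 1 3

Step 1. [r4c1∈{3,4}] r4c1 is the only open cell in col 1 admitting 3 ⇒ r4c1=3.
Step 2. [r1c4∈{1,3}] across col 4, 3 lands solely at r1c4, so r1c4=3.
Step 3. [r3c2∈{4}] only 4 remains possible at r3c2 ⇒ r3c2=4.
Step 4. [r4c4∈{4}] r4c4 is down to just 4. So r4c4=4.
Step 5. [r3c5∈{3}] r3c5 is down to just 3 ⇒ r3c5=3.
Step 6. [r5c6∈{5}] r5c6 is down to just 5, so r5c6=5.
Step 7. [r1c1∈{4}] r1c1 has the single candidate 4. So r1c1=4.
Step 8. [r5c3∈{3}] r5c3's peers cover all but 3, so r5c3=3.
Step 9. [r3c3∈{2}] r3c3 has the single candidate 2, so r3c3=2.
Step 10. [r2c1∈{2}] nothing but 2 survives at r2c1 ⇒ r2c1=2.
Step 11. [r2c4∈{1}] r2c4 is down to just 1, so r2c4=1.
Step 12. [r1c5∈{5}] only 5 remains possible at r1c5 ⇒ r1c5=5.
Step 13. [r1c3∈{1}] r1c3's peers cover all but 1. So r1c3=1.
Step 14. [r5c4∈{2}] r5c4 has the single candidate 2 ⇒ r5c4=2.
Step 15. [r2c5∈{6}] nothing but 6 survives at r2c5 ⇒ r2c5=6.
Step 16. [r6c1∈{5}] r6c1's peers cover all but 5, so r6c1=5.

Answer: 4 6 1 3 5 2 / 2 3 5 1 6 4 / 1 4 2 5 3 6 / 3 5 6 4 2 1 / 6 1 3 2 4 5 / 5 2 4 6 1 3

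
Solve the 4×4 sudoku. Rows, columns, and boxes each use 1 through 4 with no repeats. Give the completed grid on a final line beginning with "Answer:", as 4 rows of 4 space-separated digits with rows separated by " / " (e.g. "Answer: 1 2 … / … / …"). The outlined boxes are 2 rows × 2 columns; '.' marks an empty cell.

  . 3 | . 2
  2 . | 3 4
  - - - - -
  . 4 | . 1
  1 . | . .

Step 1. [r3c3∈{2}] r3c3's peers cover all but 2, so r3c3=2.
Step 2. [r4c2∈{2}] r4c2 has the single candidate 2, so r4c2=2.
Step 3. [r4c3∈{4}] nothing but 4 survives at r4c3. So r4c3=4.
Step 4. [r2c2∈{1}] only 1 remains possible at r2c2 ⇒ r2c2=1.
Step 5. [r4c4∈{3}] r4c4's peers cover all but 3, so r4c4=3.
Step 6. [r1c1∈{4}] only 4 remains possible at r1c1, so r1c1=4.
Step 7. [r3c1∈{3}] r3c1 is down to just 3. So r3c1=3.
Step 8. [r1c3∈{1}] r1c3 has the single candidate 1 ⇒ r1c3=1.

Answer: 4 3 1 2 / 2 1 3 4 / 3 4 2 1 / 1 2 4 3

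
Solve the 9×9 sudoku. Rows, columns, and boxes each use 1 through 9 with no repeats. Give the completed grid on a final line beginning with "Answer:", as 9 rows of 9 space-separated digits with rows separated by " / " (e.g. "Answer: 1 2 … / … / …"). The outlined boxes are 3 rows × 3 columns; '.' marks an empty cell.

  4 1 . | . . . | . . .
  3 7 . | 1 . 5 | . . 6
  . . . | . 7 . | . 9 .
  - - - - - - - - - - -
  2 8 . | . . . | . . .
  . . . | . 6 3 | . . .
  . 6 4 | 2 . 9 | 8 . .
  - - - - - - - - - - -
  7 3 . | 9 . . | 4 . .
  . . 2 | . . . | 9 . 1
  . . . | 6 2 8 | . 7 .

Step 1. [r4c3∈{1,3,5,7,9}] across col 3, 3 lands solely at r4c3. So r4c3=3.
Step 2. [r6c9∈{3,5,7}] r6c9 is the only open cell in row 6 admitting 7, so r6c9=7.
Step 3. [r2c7∈{2}] r2c7 is down to just 2 ⇒ r2c7=2.
Step 4. [r5c4∈{4,5,7,8}] 8 has one home in row 5: r5c4 ⇒ r5c4=8.
Step 5. [r1c4∈{3}] nothing but 3 survives at r1c4 ⇒ r1c4=3.
Step 6. [r3c4∈{4}] r3c4's peers cover all but 4, so r3c4=4.
Step 7. [r3c7∈{1,3,5}] r3c7 is the only open cell in row 3 admitting 1 ⇒ r3c7=1.
Step 8. [r5c7∈{5}] r5c7's peers cover all but 5, so r5c7=5.
Step 9. [r6c1∈{1,5}] in box 4, 5 fits only at r6c1. So r6c1=5.
Step 10. [r5c2∈{9}] r5c2 is down to just 9, so r5c2=9.
Step 11. [r6c5∈{1}] r6c5 is down to just 1, so r6c5=1.
Step 12. [r7c5∈{5}] r7c5 has the single candidate 5, so r7c5=5.
Step 13. [r4c5∈{4}] r4c5 has the single candidate 4. So r4c5=4.
Step 14. [r3c9∈{3,5,8}] 3 has one home in row 3: r3c9, so r3c9=3.
Step 15. [r9c9∈{5}] r9c9 has the single candidate 5 ⇒ r9c9=5.
Step 16. [r1c9∈{8}] r1c9 has the single candidate 8, so r1c9=8.
Step 17. [r5c1∈{1}] nothing but 1 survives at r5c1, so r5c1=1.
Step 18. [r2c5∈{8,9}] r2c5 is the only open cell in col 5 admitting 8 ⇒ r2c5=8.
Step 19. [r2c3∈{9}] r2c3 is down to just 9, so r2c3=9.
Step 20. [r3c2∈{2,5}] across col 2, 2 lands solely at r3c2, so r3c2=2.
Step 21. [r3c3∈{5,6,8}] row 3 places 5 nowhere but r3c3. So r3c3=5.
Step 22. [r7c3∈{1,6,8}] 8 has one home in col 3: r7c3. So r7c3=8.
Step 23. [r7c8∈{2,6}] in row 7, 6 fits only at r7c8. So r7c8=6.
Step 24. [r5c8∈{2,4}] r5c8 is the only open cell in col 8 admitting 2, so r5c8=2.
Step 25. [r3c6∈{6}] r3c6's peers cover all but 6. So r3c6=6.
Step 26. [r8c6∈{4,7}] 4 has one home in col 6: r8c6, so r8c6=4.
Step 27. [r9c7∈{3}] only 3 remains possible at r9c7 ⇒ r9c7=3.
Step 28. [r4c6∈{7}] r4c6's peers cover all but 7, so r4c6=7.
Step 29. [r2c8∈{4}] r2c8 is down to just 4, so r2c8=4.
Step 30. [r9c1∈{9}] only 9 remains possible at r9c1 ⇒ r9c1=9.
Step 31. [r4c7∈{6}] only 6 remains possible at r4c7 ⇒ r4c7=6.
Step 32. [r9c3∈{1}] r9c3 has the single candidate 1, so r9c3=1.
Step 33. [r8c8∈{8}] r8c8 has the single candidate 8, so r8c8=8.
Step 34. [r8c4∈{7}] only 7 remains possible at r8c4 ⇒ r8c4=7.
Step 35. [r8c1∈{6}] nothing but 6 survives at r8c1. So r8c1=6.
Step 36. [r5c9∈{4}] r5c9 is down to just 4, so r5c9=4.
Step 37. [r8c2∈{5}] only 5 remains possible at r8c2 ⇒ r8c2=5.
Step 38. [r1c8∈{5}] r1c8's peers cover all but 5, so r1c8=5.
Step 39. [r7c6∈{1}] r7c6 is down to just 1 ⇒ r7c6=1.
Step 40. [r1c6∈{2}] r1c6 is down to just 2 ⇒ r1c6=2.
Step 41. [r4c4∈{5}] only 5 remains possible at r4c4. So r4c4=5.
Step 42. [r6c8∈{3}] r6c8 is down to just 3 ⇒ r6c8=3.
Step 43. [r1c5∈{9}] r1c5 has the single candidate 9, so r1c5=9.
Step 44. [r5c3∈{7}] only 7 remains possible at r5c3, so r5c3=7.
Step 45. [r9c2∈{4}] only 4 remains possible at r9c2. So r9c2=4.
Step 46. [r1c7∈{7}] nothing but 7 survives at r1c7. So r1c7=7.
Step 47. [r3c1∈{8}] r3c1's peers cover all but 8 ⇒ r3c1=8.
Step 48. [r1c3∈{6}] nothing but 6 survives at r1c3. So r1c3=6.
Step 49. [r7c9∈{2}] nothing but 2 survives at r7c9, so r7c9=2.
Step 50. [r4c9∈{9}] nothing but 9 survives at r4c9. So r4c9=9.
Step 51. [r4c8∈{1}] r4c8 is down to just 1, so r4c8=1.
Step 52. [r8c5∈{3}] r8c5 is down to just 3. So r8c5=3.

Answer: 4 1 6 3 9 2 7 5 8 / 3 7 9 1 8 5 2 4 6 / 8 2 5 4 7 6 1 9 3 / 2 8 3 5 4 7 6 1 9 / 1 9 7 8 6 3 5 2 4 / 5 6 4 2 1 9 8 3 7 / 7 3 8 9 5 1 4 6 2 / 6 5 2 7 3 4 9 8 1 / 9 4 1 6 2 8 3 7 5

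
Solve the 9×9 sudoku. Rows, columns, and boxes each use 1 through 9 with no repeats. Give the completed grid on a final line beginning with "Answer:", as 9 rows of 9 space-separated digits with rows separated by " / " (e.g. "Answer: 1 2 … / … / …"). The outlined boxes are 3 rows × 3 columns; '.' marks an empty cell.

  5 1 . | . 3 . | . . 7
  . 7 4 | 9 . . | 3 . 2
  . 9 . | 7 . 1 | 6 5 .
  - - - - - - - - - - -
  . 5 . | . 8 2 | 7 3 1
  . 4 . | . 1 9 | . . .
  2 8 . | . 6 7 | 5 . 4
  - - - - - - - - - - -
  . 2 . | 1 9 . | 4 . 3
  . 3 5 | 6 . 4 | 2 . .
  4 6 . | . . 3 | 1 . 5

Step 1. [r3c9∈{8}] r3c9 has the single candidate 8 ⇒ r3c9=8.
Step 2. [r6c8∈{9}] nothing but 9 survives at r6c8, so r6c8=9.
Step 3. [r9c3∈{7,8,9}] r9c3 is the only open cell in row 9 admitting 9. So r9c3=9.
Step 4. [r4c3∈{6}] only 6 remains possible at r4c3. So r4c3=6.
Step 5. [r7c8∈{6,7,8}] 6 has one home in row 7: r7c8, so r7c8=6.
Step 6. [r8c5∈{7}] r8c5 is down to just 7, so r8c5=7.
Step 7. [r8c8∈{8}] r8c8's peers cover all but 8, so r8c8=8.
Step 8. [r9c4∈{2,8}] across row 9, 8 lands solely at r9c4 ⇒ r9c4=8.
Step 9. [r1c4∈{2,4}] across col 4, 2 lands solely at r1c4. So r1c4=2.
Step 10. [r1c3∈{8}] nothing but 8 survives at r1c3. So r1c3=8.
Step 11. [r6c4∈{3}] r6c4's peers cover all but 3 ⇒ r6c4=3.
Step 12. [r2c6∈{5,6,8}] 8 has one home in row 2: r2c6. So r2c6=8.
Step 13. [r7c3∈{7}] r7c3 has the single candidate 7. So r7c3=7.
Step 14. [r3c1∈{3}] nothing but 3 survives at r3c1. So r3c1=3.
Step 15. [r2c5∈{5}] r2c5's peers cover all but 5, so r2c5=5.
Step 16. [r2c8∈{1}] r2c8 has the single candidate 1, so r2c8=1.
Step 17. [r7c6∈{5}] r7c6 has the single candidate 5. So r7c6=5.
Step 18. [r9c5∈{2}] only 2 remains possible at r9c5, so r9c5=2.
Step 19. [r5c1∈{7}] only 7 remains possible at r5c1 ⇒ r5c1=7.
Step 20. [r5c9∈{6}] nothing but 6 survives at r5c9 ⇒ r5c9=6.
Step 21. [r3c3∈{2}] r3c3 is down to just 2 ⇒ r3c3=2.
Step 22. [r1c7∈{9}] r1c7 is down to just 9 ⇒ r1c7=9.
Step 23. [r4c1∈{9}] r4c1 is down to just 9, so r4c1=9.
Step 24. [r7c1∈{8}] r7c1's peers cover all but 8, so r7c1=8.
Step 25. [r1c6∈{6}] r1c6 is down to just 6. So r1c6=6.
Step 26. [r5c8∈{2}] r5c8's peers cover all but 2, so r5c8=2.
Step 27. [r5c7∈{8}] r5c7's peers cover all but 8. So r5c7=8.
Step 28. [r1c8∈{4}] only 4 remains possible at r1c8, so r1c8=4.
Step 29. [r5c4∈{5}] r5c4 is down to just 5 ⇒ r5c4=5.
Step 30. [r8c9∈{9}] nothing but 9 survives at r8c9 ⇒ r8c9=9.
Step 31. [r2c1∈{6}] r2c1 is down to just 6 ⇒ r2c1=6.
Step 32. [r4c4∈{4}] r4c4's peers cover all but 4, so r4c4=4.
Step 33. [r8c1∈{1}] only 1 remains possible at r8c1, so r8c1=1.
Step 34. [r9c8∈{7}] only 7 remains possible at r9c8, so r9c8=7.
Step 35. [r3c5∈{4}] r3c5 is down to just 4, so r3c5=4.
Step 36. [r6c3∈{1}] r6c3 is down to just 1 ⇒ r6c3=1.
Step 37. [r5c3∈{3}] r5c3 is down to just 3, so r5c3=3.

Answer: 5 1 8 2 3 6 9 4 7 / 6 7 4 9 5 8 3 1 2 / 3 9 2 7 4 1 6 5 8 / 9 5 6 4 8 2 7 3 1 / 7 4 3 5 1 9 8 2 6 / 2 8 1 3 6 7 5 9 4 / 8 2 7 1 9 5 4 6 3 / 1 3 5 6 7 4 2 8 9 / 4 6 9 8 2 3 1 7 5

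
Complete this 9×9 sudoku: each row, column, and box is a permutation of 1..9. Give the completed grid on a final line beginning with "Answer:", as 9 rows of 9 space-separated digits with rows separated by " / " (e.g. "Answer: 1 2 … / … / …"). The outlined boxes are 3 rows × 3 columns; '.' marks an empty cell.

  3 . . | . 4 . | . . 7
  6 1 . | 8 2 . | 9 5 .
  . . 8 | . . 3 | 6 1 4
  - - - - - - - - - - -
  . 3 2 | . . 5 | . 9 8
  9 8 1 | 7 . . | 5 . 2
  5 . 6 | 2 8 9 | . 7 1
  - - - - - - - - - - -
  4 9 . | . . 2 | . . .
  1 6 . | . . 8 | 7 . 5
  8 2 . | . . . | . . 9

Step 1. [r5c8∈{3,4,6}] r5c8 is the only open cell in box 6 admitting 6, so r5c8=6.
Step 2. [r8c3∈{3}] nothing but 3 survives at r8c3. So r8c3=3.
Step 3. [r3c2∈{5,7}] in col 2, 7 fits only at r3c2, so r3c2=7.
Step 4. [r4c7∈{4}] r4c7's peers cover all but 4 ⇒ r4c7=4.
Step 5. [r7c9∈{3,6}] in col 9, 6 fits only at r7c9, so r7c9=6.
Step 6. [r6c7∈{3}] r6c7 is down to just 3, so r6c7=3.
Step 7. [r9c7∈{1}] r9c7's peers cover all but 1, so r9c7=1.
Step 8. [r1c6∈{1,6}] in col 6, 1 fits only at r1c6 ⇒ r1c6=1.
Step 9. [r9c6∈{4,6,7}] in col 6, 6 fits only at r9c6 ⇒ r9c6=6.
Step 10. [r1c4∈{5,6,9}] r1c4 is the only open cell in row 1 admitting 6, so r1c4=6.
Step 11. [r4c4∈{1}] r4c4's peers cover all but 1, so r4c4=1.
Step 12. [r7c5∈{1,3,5,7}] 1 has one home in row 7: r7c5 ⇒ r7c5=1.
Step 13. [r9c5∈{3,5,7}] r9c5 is the only open cell in col 5 admitting 7 ⇒ r9c5=7.
Step 14. [r9c3∈{5}] nothing but 5 survives at r9c3, so r9c3=5.
Step 15. [r3c5∈{5,9}] in col 5, 5 fits only at r3c5. So r3c5=5.
Step 16. [r7c7∈{8}] r7c7 is down to just 8 ⇒ r7c7=8.
Step 17. [r7c8∈{3}] nothing but 3 survives at r7c8, so r7c8=3.
Step 18. [r8c8∈{2,4}] r8c8 is the only open cell in row 8 admitting 2, so r8c8=2.
Step 19. [r8c4∈{4,9}] across row 8, 4 lands solely at r8c4. So r8c4=4.
Step 20. [r7c3∈{7}] r7c3 has the single candidate 7. So r7c3=7.
Step 21. [r2c6∈{7}] nothing but 7 survives at r2c6, so r2c6=7.
Step 22. [r5c5∈{3}] r5c5 has the single candidate 3 ⇒ r5c5=3.
Step 23. [r2c9∈{3}] only 3 remains possible at r2c9, so r2c9=3.
Step 24. [r3c4∈{9}] r3c4 is down to just 9. So r3c4=9.
Step 25. [r5c6∈{4}] only 4 remains possible at r5c6. So r5c6=4.
Step 26. [r9c4∈{3}] r9c4's peers cover all but 3. So r9c4=3.
Step 27. [r4c5∈{6}] only 6 remains possible at r4c5, so r4c5=6.
Step 28. [r1c8∈{8}] only 8 remains possible at r1c8, so r1c8=8.
Step 29. [r4c1∈{7}] nothing but 7 survives at r4c1. So r4c1=7.
Step 30. [r1c3∈{9}] r1c3 is down to just 9, so r1c3=9.
Step 31. [r7c4∈{5}] only 5 remains possible at r7c4. So r7c4=5.
Step 32. [r6c2∈{4}] nothing but 4 survives at r6c2. So r6c2=4.
Step 33. [r2c3∈{4}] nothing but 4 survives at r2c3. So r2c3=4.
Step 34. [r1c2∈{5}] nothing but 5 survives at r1c2, so r1c2=5.
Step 35. [r1c7∈{2}] only 2 remains possible at r1c7. So r1c7=2.
Step 36. [r8c5∈{9}] r8c5's peers cover all but 9 ⇒ r8c5=9.
Step 37. [r3c1∈{2}] nothing but 2 survives at r3c1 ⇒ r3c1=2.
Step 38. [r9c8∈{4}] r9c8 has the single candidate 4, so r9c8=4.

Answer: 3 5 9 6 4 1 2 8 7 / 6 1 4 8 2 7 9 5 3 / 2 7 8 9 5 3 6 1 4 / 7 3 2 1 6 5 4 9 8 / 9 8 1 7 3 4 5 6 2 / 5 4 6 2 8 9 3 7 1 / 4 9 7 5 1 2 8 3 6 / 1 6 3 4 9 8 7 2 5 / 8 2 5 3 7 6 1 4 9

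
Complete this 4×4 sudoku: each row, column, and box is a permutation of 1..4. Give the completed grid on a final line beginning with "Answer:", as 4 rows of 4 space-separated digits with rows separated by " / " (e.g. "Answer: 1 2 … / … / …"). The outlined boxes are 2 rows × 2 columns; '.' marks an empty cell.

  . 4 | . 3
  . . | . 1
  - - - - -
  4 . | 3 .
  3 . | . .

Step 1. [r2c1∈{2}] r2c1 is down to just 2 ⇒ r2c1=2.
Step 2. [r3c4∈{2}] r3c4 has the single candidate 2, so r3c4=2.
Step 3. [r4c3∈{1,4}] 1 has one home in col 3: r4c3 ⇒ r4c3=1.
Step 4. [r4c2∈{2}] r4c2's peers cover all but 2. So r4c2=2.
Step 5. [r1c1∈{1}] r1c1 is down to just 1 ⇒ r1c1=1.
Step 6. [r2c3∈{4}] r2c3's peers cover all but 4. So r2c3=4.
Step 7. [r1c3∈{2}] only 2 remains possible at r1c3, so r1c3=2.
Step 8. [r4c4∈{4}] r4c4 is down to just 4 ⇒ r4c4=4.
Step 9. [r2c2∈{3}] nothing but 3 survives at r2c2, so r2c2=3.
Step 10. [r3c2∈{1}] r3c2's peers cover all but 1 ⇒ r3c2=1.

Answer: 1 4 2 3 / 2 3 4 1 / 4 1 3 2 / 3 2 1 4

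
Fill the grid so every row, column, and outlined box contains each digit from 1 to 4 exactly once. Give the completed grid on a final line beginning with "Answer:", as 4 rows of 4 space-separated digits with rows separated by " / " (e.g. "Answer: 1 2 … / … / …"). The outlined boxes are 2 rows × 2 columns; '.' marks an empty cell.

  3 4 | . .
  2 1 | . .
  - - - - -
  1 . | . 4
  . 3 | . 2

Step 1. [r2c4∈{3}] r2c4 has the single candidate 3. So r2c4=3.
Step 2. [r4c3∈{1}] nothing but 1 survives at r4c3, so r4c3=1.
Step 3. [r2c3∈{4}] r2c3's peers cover all but 4 ⇒ r2c3=4.
Step 4. [r4c1∈{4}] r4c1's peers cover all but 4 ⇒ r4c1=4.
Step 5. [r3c3∈{3}] r3c3 has the single candidate 3 ⇒ r3c3=3.
Step 6. [r1c3∈{2}] r1c3 has the single candidate 2, so r1c3=2.
Step 7. [r3c2∈{2}] r3c2's peers cover all but 2 ⇒ r3c2=2.
Step 8. [r1c4∈{1}] r1c4's peers cover all but 1, so r1c4=1.

Answer: 3 4 2 1 / 2 1 4 3 / 1 2 3 4 / 4 3 1 2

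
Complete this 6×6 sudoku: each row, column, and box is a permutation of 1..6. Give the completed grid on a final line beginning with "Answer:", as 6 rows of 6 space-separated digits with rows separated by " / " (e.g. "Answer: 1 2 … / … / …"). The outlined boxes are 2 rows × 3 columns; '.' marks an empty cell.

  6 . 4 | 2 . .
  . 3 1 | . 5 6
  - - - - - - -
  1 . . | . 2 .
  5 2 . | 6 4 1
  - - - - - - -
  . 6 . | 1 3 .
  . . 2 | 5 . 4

Step 1. [r3c4∈{3}] nothing but 3 survives at r3c4, so r3c4=3.
Step 2. [r4c3∈{3}] r4c3's peers cover all but 3 ⇒ r4c3=3.
Step 3. [r3c3∈{6}] r3c3 has the single candidate 6 ⇒ r3c3=6.
Step 4. [r5c6∈{2}] r5c6 is down to just 2 ⇒ r5c6=2.
Step 5. [r1c2∈{5}] r1c2 has the single candidate 5. So r1c2=5.
Step 6. [r1c5∈{1}] only 1 remains possible at r1c5. So r1c5=1.
Step 7. [r6c1∈{3}] only 3 remains possible at r6c1 ⇒ r6c1=3.
Step 8. [r5c1∈{4}] only 4 remains possible at r5c1 ⇒ r5c1=4.
Step 9. [r2c4∈{4}] r2c4's peers cover all but 4. So r2c4=4.
Step 10. [r3c2∈{4}] nothing but 4 survives at r3c2, so r3c2=4.
Step 11. [r2c1∈{2}] r2c1 has the single candidate 2. So r2c1=2.
Step 12. [r3c6∈{5}] r3c6 is down to just 5 ⇒ r3c6=5.
Step 13. [r5c3∈{5}] nothing but 5 survives at r5c3. So r5c3=5.
Step 14. [r6c5∈{6}] only 6 remains possible at r6c5. So r6c5=6.
Step 15. [r6c2∈{1}] r6c2 is down to just 1. So r6c2=1.
Step 16. [r1c6∈{3}] r1c6 is down to just 3. So r1c6=3.

Answer: 6 5 4 2 1 3 / 2 3 1 4 5 6 / 1 4 6 3 2 5 / 5 2 3 6 4 1 / 4 6 5 1 3 2 / 3 1 2 5 6 4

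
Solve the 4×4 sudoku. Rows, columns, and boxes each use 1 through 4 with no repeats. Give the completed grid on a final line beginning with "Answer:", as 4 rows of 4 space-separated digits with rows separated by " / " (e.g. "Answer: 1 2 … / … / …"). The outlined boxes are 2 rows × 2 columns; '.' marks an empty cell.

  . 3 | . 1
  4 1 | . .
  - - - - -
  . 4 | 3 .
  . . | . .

Step 1. [r3c4∈{2}] only 2 remains possible at r3c4. So r3c4=2.
Step 2. [r1c3∈{2,4}] row 1 places 4 nowhere but r1c3, so r1c3=4.
Step 3. [r4c1∈{1,2,3}] in row 4, 3 fits only at r4c1, so r4c1=3.
Step 4. [r2c4∈{3}] r2c4 is down to just 3. So r2c4=3.
Step 5. [r2c3∈{2}] nothing but 2 survives at r2c3. So r2c3=2.
Step 6. [r4c3∈{1}] r4c3 has the single candidate 1 ⇒ r4c3=1.
Step 7. [r3c1∈{1}] r3c1 is down to just 1. So r3c1=1.
Step 8. [r1c1∈{2}] r1c1 has the single candidate 2, so r1c1=2.
Step 9. [r4c2∈{2}] only 2 remains possible at r4c2, so r4c2=2.
Step 10. [r4c4∈{4}] only 4 remains possible at r4c4, so r4c4=4.

Answer: 2 3 4 1 / 4 1 2 3 / 1 4 3 2 / 3 2 1 4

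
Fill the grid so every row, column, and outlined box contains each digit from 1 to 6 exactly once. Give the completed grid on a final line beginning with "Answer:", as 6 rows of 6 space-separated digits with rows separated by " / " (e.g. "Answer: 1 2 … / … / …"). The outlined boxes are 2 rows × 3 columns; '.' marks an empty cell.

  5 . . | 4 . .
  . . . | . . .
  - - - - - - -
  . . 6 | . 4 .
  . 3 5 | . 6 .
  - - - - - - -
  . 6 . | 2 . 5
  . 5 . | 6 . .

Step 1. [r2c1∈{1,2,3,4,6}] in col 1, 6 fits only at r2c1, so r2c1=6.
Step 2. [r4c4∈{1}] nothing but 1 survives at r4c4 ⇒ r4c4=1.
Step 3. [r6c6∈{1,3,4}] 4 has one home in col 6: r6c6, so r6c6=4.
Step 4. [r2c5∈{1,2,3,5}] in col 5, 5 fits only at r2c5, so r2c5=5.
Step 5. [r1c5∈{1,2,3}] across col 5, 2 lands solely at r1c5, so r1c5=2.
Step 6. [r1c2∈{1}] r1c2 has the single candidate 1. So r1c2=1.
Step 7. [r2c4∈{3}] r2c4 is down to just 3, so r2c4=3.
Step 8. [r3c2∈{2}] nothing but 2 survives at r3c2 ⇒ r3c2=2.
Step 9. [r6c1∈{1,2,3}] r6c1 is the only open cell in col 1 admitting 2, so r6c1=2.
Step 10. [r5c1∈{1,3,4}] 3 has one home in col 1: r5c1. So r5c1=3.
Step 11. [r5c5∈{1}] r5c5's peers cover all but 1, so r5c5=1.
Step 12. [r2c3∈{2,4}] in row 2, 2 fits only at r2c3 ⇒ r2c3=2.
Step 13. [r2c2∈{4}] only 4 remains possible at r2c2. So r2c2=4.
Step 14. [r1c3∈{3}] only 3 remains possible at r1c3. So r1c3=3.
Step 15. [r4c6∈{2}] nothing but 2 survives at r4c6. So r4c6=2.
Step 16. [r3c6∈{3}] nothing but 3 survives at r3c6. So r3c6=3.
Step 17. [r6c5∈{3}] r6c5 has the single candidate 3. So r6c5=3.
Step 18. [r5c3∈{4}] r5c3 is down to just 4, so r5c3=4.
Step 19. [r3c4∈{5}] r3c4 has the single candidate 5 ⇒ r3c4=5.
Step 20. [r3c1∈{1}] only 1 remains possible at r3c1 ⇒ r3c1=1.
Step 21. [r6c3∈{1}] r6c3 is down to just 1 ⇒ r6c3=1.
Step 22. [r4c1∈{4}] r4c1 has the single candidate 4, so r4c1=4.
Step 23. [r1c6∈{6}] only 6 remains possible at r1c6 ⇒ r1c6=6.
Step 24. [r2c6∈{1}] r2c6 is down to just 1 ⇒ r2c6=1.

Answer: 5 1 3 4 2 6 / 6 4 2 3 5 1 / 1 2 6 5 4 3 / 4 3 5 1 6 2 / 3 6 4 2 1 5 / 2 5 1 6 3 4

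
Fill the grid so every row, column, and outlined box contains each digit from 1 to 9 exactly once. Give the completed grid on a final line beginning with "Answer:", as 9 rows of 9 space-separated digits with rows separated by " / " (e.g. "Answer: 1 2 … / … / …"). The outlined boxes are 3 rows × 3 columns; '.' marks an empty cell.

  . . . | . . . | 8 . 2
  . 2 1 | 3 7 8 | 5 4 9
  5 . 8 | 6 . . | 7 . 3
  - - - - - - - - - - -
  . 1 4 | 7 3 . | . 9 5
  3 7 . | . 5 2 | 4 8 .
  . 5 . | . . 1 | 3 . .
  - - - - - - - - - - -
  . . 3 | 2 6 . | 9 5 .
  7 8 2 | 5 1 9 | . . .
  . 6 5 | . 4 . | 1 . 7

Step 1. [r1c5∈{9}] r1c5 is down to just 9, so r1c5=9.
Step 2. [r6c9∈{6}] r6c9 is down to just 6, so r6c9=6.
Step 3. [r7c2∈{4}] r7c2 is down to just 4, so r7c2=4.
Step 4. [r1c8∈{1,6}] 6 has one home in box 3: r1c8 ⇒ r1c8=6.
Step 5. [r4c1∈{2,6,8}] row 4 places 8 nowhere but r4c1, so r4c1=8.
Step 6. [r6c3∈{9}] r6c3's peers cover all but 9 ⇒ r6c3=9.
Step 7. [r6c4∈{4,8}] in row 6, 4 fits only at r6c4 ⇒ r6c4=4.
Step 8. [r9c8∈{2,3}] across row 9, 2 lands solely at r9c8, so r9c8=2.
Step 9. [r1c6∈{4,5}] in row 1, 5 fits only at r1c6 ⇒ r1c6=5.
Step 10. [r7c6∈{7}] r7c6 has the single candidate 7, so r7c6=7.
Step 11. [r8c7∈{6}] r8c7's peers cover all but 6 ⇒ r8c7=6.
Step 12. [r7c1∈{1}] only 1 remains possible at r7c1 ⇒ r7c1=1.
Step 13. [r4c6∈{6}] nothing but 6 survives at r4c6 ⇒ r4c6=6.
Step 14. [r8c8∈{3}] only 3 remains possible at r8c8, so r8c8=3.
Step 15. [r9c1∈{9}] r9c1's peers cover all but 9. So r9c1=9.
Step 16. [r9c4∈{8}] r9c4's peers cover all but 8 ⇒ r9c4=8.
Step 17. [r3c8∈{1}] r3c8 has the single candidate 1 ⇒ r3c8=1.
Step 18. [r5c4∈{9}] r5c4's peers cover all but 9 ⇒ r5c4=9.
Step 19. [r5c9∈{1}] nothing but 1 survives at r5c9, so r5c9=1.
Step 20. [r6c5∈{8}] r6c5's peers cover all but 8, so r6c5=8.
Step 21. [r1c4∈{1}] only 1 remains possible at r1c4 ⇒ r1c4=1.
Step 22. [r3c2∈{9}] only 9 remains possible at r3c2, so r3c2=9.
Step 23. [r3c6∈{4}] r3c6's peers cover all but 4, so r3c6=4.
Step 24. [r1c3∈{7}] only 7 remains possible at r1c3 ⇒ r1c3=7.
Step 25. [r3c5∈{2}] r3c5 has the single candidate 2. So r3c5=2.
Step 26. [r5c3∈{6}] r5c3 is down to just 6 ⇒ r5c3=6.
Step 27. [r1c1∈{4}] only 4 remains possible at r1c1 ⇒ r1c1=4.
Step 28. [r6c8∈{7}] r6c8's peers cover all but 7 ⇒ r6c8=7.
Step 29. [r4c7∈{2}] r4c7 is down to just 2. So r4c7=2.
Step 30. [r9c6∈{3}] r9c6 is down to just 3, so r9c6=3.
Step 31. [r2c1∈{6}] r2c1 has the single candidate 6. So r2c1=6.
Step 32. [r7c9∈{8}] r7c9's peers cover all but 8 ⇒ r7c9=8.
Step 33. [r8c9∈{4}] r8c9 is down to just 4, so r8c9=4.
Step 34. [r1c2∈{3}] only 3 remains possible at r1c2, so r1c2=3.
Step 35. [r6c1∈{2}] r6c1 has the single candidate 2. So r6c1=2.

Answer: 4 3 7 1 9 5 8 6 2 / 6 2 1 3 7 8 5 4 9 / 5 9 8 6 2 4 7 1 3 / 8 1 4 7 3 6 2 9 5 / 3 7 6 9 5 2 4 8 1 / 2 5 9 4 8 1 3 7 6 / 1 4 3 2 6 7 9 5 8 / 7 8 2 5 1 9 6 3 4 / 9 6 5 8 4 3 1 2 7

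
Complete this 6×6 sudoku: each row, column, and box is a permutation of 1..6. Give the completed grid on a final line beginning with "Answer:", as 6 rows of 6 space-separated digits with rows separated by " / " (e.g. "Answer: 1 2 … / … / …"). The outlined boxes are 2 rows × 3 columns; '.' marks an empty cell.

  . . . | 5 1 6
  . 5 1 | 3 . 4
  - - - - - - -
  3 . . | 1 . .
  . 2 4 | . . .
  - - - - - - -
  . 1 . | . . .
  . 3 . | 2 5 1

Step 1. [r2c1∈{2,6}] row 2 places 6 nowhere but r2c1 ⇒ r2c1=6.
Step 2. [r4c4∈{6}] r4c4's peers cover all but 6 ⇒ r4c4=6.
Step 3. [r5c5∈{3,4,6}] r5c5 is the only open cell in col 5 admitting 6, so r5c5=6.
Step 4. [r3c6∈{2,5}] r3c6 is the only open cell in col 6 admitting 2, so r3c6=2.
Step 5. [r3c3∈{5,6}] across row 3, 5 lands solely at r3c3. So r3c3=5.
Step 6. [r5c3∈{2}] r5c3's peers cover all but 2. So r5c3=2.
Step 7. [r6c1∈{4}] r6c1 is down to just 4 ⇒ r6c1=4.
Step 8. [r5c6∈{3}] only 3 remains possible at r5c6. So r5c6=3.
Step 9. [r3c5∈{4}] only 4 remains possible at r3c5. So r3c5=4.
Step 10. [r3c2∈{6}] only 6 remains possible at r3c2, so r3c2=6.
Step 11. [r4c5∈{3}] r4c5's peers cover all but 3, so r4c5=3.
Step 12. [r5c4∈{4}] r5c4 is down to just 4, so r5c4=4.
Step 13. [r4c6∈{5}] r4c6 has the single candidate 5, so r4c6=5.
Step 14. [r5c1∈{5}] r5c1 has the single candidate 5 ⇒ r5c1=5.
Step 15. [r2c5∈{2}] r2c5's peers cover all but 2 ⇒ r2c5=2.
Step 16. [r1c1∈{2}] nothing but 2 survives at r1c1 ⇒ r1c1=2.
Step 17. [r1c2∈{4}] only 4 remains possible at r1c2 ⇒ r1c2=4.
Step 18. [r4c1∈{1}] nothing but 1 survives at r4c1. So r4c1=1.
Step 19. [r1c3∈{3}] r1c3's peers cover all but 3 ⇒ r1c3=3.
Step 20. [r6c3∈{6}] r6c3's peers cover all but 6. So r6c3=6.

Answer: 2 4 3 5 1 6 / 6 5 1 3 2 4 / 3 6 5 1 4 2 / 1 2 4 6 3 5 / 5 1 2 4 6 3 / 4 3 6 2 5 1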